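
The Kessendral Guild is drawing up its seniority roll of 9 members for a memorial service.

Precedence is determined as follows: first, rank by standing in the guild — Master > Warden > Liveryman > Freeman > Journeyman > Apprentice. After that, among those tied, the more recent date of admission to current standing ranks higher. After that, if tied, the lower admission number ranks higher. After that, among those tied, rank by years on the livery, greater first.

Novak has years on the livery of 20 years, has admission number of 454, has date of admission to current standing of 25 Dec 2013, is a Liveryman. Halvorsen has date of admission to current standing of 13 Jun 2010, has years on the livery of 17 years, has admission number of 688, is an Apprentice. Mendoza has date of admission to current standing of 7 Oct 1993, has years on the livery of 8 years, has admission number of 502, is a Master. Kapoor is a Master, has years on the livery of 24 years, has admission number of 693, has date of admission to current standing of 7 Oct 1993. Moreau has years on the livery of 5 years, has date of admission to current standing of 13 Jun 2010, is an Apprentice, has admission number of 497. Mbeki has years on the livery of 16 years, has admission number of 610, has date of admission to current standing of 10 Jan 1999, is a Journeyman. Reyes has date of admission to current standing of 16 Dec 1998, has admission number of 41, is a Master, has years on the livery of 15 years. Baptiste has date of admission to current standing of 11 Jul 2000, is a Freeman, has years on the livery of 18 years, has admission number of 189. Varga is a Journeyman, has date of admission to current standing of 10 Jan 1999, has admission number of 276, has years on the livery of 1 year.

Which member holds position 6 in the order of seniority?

Varga

By standing in the guild: Reyes, Mendoza and Kapoor (Master); then Novak (Liveryman); then Baptiste (Freeman); then Varga and Mbeki (Journeyman); then Moreau and Halvorsen (Apprentice).
Among Reyes, Mendoza and Kapoor, by date of admission to current standing (later first): Reyes (16 Dec 1998) before Mendoza and Kapoor (7 Oct 1993).
Among Mendoza and Kapoor, by admission number (lower first): Mendoza (502) before Kapoor (693).
Varga and Mbeki both have date of admission to current standing 10 Jan 1999, so the next rule applies.
Among Varga and Mbeki, by admission number (lower first): Varga (276) before Mbeki (610).
Moreau and Halvorsen both have date of admission to current standing 13 Jun 2010, so the next rule applies.
Among Moreau and Halvorsen, by admission number (lower first): Moreau (497) before Halvorsen (688).
Order: Reyes, Mendoza, Kapoor, Novak, Baptiste, Varga, Mbeki, Moreau, Halvorsen.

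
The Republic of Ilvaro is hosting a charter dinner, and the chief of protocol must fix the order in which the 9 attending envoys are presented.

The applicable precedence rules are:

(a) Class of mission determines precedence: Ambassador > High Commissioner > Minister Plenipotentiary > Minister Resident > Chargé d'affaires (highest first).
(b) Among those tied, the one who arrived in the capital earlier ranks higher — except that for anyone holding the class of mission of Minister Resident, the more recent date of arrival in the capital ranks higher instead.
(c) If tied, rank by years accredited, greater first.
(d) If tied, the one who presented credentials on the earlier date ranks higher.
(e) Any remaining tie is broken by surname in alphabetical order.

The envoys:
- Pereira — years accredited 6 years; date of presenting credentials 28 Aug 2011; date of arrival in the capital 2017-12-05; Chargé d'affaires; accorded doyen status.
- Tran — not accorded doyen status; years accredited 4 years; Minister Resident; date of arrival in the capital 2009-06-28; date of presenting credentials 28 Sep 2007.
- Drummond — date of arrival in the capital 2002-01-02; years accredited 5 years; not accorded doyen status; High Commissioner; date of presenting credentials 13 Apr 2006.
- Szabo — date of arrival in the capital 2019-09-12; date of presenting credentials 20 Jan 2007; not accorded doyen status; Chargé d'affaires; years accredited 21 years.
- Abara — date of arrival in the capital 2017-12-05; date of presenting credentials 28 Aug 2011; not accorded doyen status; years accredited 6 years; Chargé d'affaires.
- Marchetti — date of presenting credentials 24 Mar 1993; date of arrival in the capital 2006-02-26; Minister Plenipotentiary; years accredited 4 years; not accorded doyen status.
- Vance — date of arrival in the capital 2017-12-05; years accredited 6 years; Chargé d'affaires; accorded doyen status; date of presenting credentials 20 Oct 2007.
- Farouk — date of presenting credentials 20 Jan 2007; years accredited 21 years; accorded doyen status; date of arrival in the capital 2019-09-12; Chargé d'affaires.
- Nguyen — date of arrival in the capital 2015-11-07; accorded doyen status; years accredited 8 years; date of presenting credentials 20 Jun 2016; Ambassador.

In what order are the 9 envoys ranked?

By class of mission: Nguyen (Ambassador); then Drummond (High Commissioner); then Marchetti (Minister Plenipotentiary); then Tran (Minister Resident); then Vance, Abara, Pereira, Farouk and Szabo (Chargé d'affaires).
Among Vance, Abara, Pereira, Farouk and Szabo, by date of arrival in the capital (earlier first): Vance, Abara and Pereira (2017-12-05) before Farouk and Szabo (2019-09-12).
Vance, Abara and Pereira all have years accredited 6 years, so the next rule applies.
Among Vance, Abara and Pereira, by date of presenting credentials (earlier first): Vance (20 Oct 2007) before Abara and Pereira (28 Aug 2011).
Among Abara and Pereira, alphabetically by surname: Abara before Pereira.
Farouk and Szabo both have years accredited 21 years, so the next rule applies.
Farouk and Szabo both have date of presenting credentials 20 Jan 2007, so the next rule applies.
Among Farouk and Szabo, alphabetically by surname: Farouk before Szabo.
Full order: Nguyen, Drummond, Marchetti, Tran, Vance, Abara, Pereira, Farouk, Szabo.

Nguyen, Drummond, Marchetti, Tran, Vance, Abara, Pereira, Farouk, Szabo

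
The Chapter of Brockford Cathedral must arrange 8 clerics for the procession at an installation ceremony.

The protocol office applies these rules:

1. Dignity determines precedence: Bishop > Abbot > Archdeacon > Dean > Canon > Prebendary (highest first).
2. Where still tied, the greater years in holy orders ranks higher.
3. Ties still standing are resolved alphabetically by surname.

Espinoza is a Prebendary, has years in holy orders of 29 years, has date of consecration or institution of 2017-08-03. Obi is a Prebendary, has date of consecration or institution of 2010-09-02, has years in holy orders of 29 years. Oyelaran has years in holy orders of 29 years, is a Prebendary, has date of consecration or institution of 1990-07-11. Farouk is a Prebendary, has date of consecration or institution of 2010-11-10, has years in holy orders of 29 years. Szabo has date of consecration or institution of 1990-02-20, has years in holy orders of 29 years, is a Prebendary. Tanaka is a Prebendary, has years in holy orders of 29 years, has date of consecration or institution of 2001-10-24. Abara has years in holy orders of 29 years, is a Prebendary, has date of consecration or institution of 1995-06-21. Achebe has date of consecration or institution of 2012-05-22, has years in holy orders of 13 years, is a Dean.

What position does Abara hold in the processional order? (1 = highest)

2

By dignity: Achebe (Dean); then Abara, Espinoza, Farouk, Obi, Oyelaran, Szabo and Tanaka (Prebendary).
Abara, Espinoza, Farouk, Obi, Oyelaran, Szabo and Tanaka all have years in holy orders 29 years, so the next rule applies.
Among Abara, Espinoza, Farouk, Obi, Oyelaran, Szabo and Tanaka, alphabetically by surname: Abara before Espinoza before Farouk before Obi before Oyelaran before Szabo before Tanaka.
Order: Achebe, Abara, Espinoza, Farouk, Obi, Oyelaran, Szabo, Tanaka. So position 2.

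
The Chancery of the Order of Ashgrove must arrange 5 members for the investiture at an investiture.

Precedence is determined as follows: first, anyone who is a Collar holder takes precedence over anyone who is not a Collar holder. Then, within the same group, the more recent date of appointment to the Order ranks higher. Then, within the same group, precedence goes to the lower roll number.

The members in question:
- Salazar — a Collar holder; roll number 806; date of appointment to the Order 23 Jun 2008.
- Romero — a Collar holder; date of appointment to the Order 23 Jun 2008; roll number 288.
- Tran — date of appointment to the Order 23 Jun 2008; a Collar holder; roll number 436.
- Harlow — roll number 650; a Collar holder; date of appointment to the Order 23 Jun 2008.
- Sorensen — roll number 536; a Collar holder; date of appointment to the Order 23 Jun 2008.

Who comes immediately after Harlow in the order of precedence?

By the first rule: Romero, Tran, Sorensen, Harlow and Salazar (each a Collar holder).
Romero, Tran, Sorensen, Harlow and Salazar all have date of appointment to the Order 23 Jun 2008, so the next rule applies.
Among Romero, Tran, Sorensen, Harlow and Salazar, by roll number (lower first): Romero (288) before Tran (436) before Sorensen (536) before Harlow (650) before Salazar (806).
Order: Romero, Tran, Sorensen, Harlow, Salazar.

Salazar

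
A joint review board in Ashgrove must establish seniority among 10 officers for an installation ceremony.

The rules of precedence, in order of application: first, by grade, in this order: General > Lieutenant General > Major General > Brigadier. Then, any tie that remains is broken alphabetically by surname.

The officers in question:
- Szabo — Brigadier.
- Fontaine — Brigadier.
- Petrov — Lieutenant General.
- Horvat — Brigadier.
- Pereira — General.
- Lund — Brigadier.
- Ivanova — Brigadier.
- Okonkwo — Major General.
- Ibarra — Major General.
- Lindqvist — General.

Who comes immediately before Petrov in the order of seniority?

Pereira

By grade: Lindqvist and Pereira (General); then Petrov (Lieutenant General); then Ibarra and Okonkwo (Major General); then Fontaine, Horvat, Ivanova, Lund and Szabo (Brigadier).
Among Lindqvist and Pereira, alphabetically by surname: Lindqvist before Pereira.
Among Ibarra and Okonkwo, alphabetically by surname: Ibarra before Okonkwo.
Among Fontaine, Horvat, Ivanova, Lund and Szabo, alphabetically by surname: Fontaine before Horvat before Ivanova before Lund before Szabo.
Order: Lindqvist, Pereira, Petrov, Ibarra, Okonkwo, Fontaine, Horvat, Ivanova, Lund, Szabo.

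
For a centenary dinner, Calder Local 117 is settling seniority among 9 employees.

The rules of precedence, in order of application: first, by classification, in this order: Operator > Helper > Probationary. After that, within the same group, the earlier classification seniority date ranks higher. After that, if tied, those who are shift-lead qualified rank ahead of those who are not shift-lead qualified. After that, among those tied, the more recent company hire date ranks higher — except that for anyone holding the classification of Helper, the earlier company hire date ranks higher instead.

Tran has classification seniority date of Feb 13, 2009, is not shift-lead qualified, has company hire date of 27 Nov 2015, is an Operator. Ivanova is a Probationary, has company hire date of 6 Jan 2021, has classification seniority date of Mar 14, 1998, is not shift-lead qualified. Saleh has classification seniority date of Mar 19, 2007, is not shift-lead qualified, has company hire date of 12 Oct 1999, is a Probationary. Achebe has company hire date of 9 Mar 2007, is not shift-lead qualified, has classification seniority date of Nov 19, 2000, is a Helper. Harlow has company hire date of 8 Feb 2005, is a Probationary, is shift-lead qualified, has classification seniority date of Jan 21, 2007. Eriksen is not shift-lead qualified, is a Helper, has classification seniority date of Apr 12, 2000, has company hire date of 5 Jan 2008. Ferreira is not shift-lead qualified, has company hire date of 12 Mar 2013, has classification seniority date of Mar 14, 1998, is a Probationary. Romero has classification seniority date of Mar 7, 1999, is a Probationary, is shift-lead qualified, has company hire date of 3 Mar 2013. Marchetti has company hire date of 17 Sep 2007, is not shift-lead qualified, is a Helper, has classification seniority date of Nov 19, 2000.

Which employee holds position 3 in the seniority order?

By classification: Tran (Operator); then Eriksen, Achebe and Marchetti (Helper); then Ivanova, Ferreira, Romero, Harlow and Saleh (Probationary).
Among Eriksen, Achebe and Marchetti, by classification seniority date (earlier first): Eriksen (Apr 12, 2000) before Achebe and Marchetti (Nov 19, 2000).
Achebe and Marchetti are each not shift-lead qualified, so the next rule applies.
Among Achebe and Marchetti, by company hire date (earlier first) (reversed rule for this group): Achebe (9 Mar 2007) before Marchetti (17 Sep 2007).
Among Ivanova, Ferreira, Romero, Harlow and Saleh, by classification seniority date (earlier first): Ivanova and Ferreira (Mar 14, 1998) before Romero (Mar 7, 1999) before Harlow (Jan 21, 2007) before Saleh (Mar 19, 2007).
Ivanova and Ferreira are each not shift-lead qualified, so the next rule applies.
Among Ivanova and Ferreira, by company hire date (later first): Ivanova (6 Jan 2021) before Ferreira (12 Mar 2013).
Order: Tran, Eriksen, Achebe, Marchetti, Ivanova, Ferreira, Romero, Harlow, Saleh.

Achebe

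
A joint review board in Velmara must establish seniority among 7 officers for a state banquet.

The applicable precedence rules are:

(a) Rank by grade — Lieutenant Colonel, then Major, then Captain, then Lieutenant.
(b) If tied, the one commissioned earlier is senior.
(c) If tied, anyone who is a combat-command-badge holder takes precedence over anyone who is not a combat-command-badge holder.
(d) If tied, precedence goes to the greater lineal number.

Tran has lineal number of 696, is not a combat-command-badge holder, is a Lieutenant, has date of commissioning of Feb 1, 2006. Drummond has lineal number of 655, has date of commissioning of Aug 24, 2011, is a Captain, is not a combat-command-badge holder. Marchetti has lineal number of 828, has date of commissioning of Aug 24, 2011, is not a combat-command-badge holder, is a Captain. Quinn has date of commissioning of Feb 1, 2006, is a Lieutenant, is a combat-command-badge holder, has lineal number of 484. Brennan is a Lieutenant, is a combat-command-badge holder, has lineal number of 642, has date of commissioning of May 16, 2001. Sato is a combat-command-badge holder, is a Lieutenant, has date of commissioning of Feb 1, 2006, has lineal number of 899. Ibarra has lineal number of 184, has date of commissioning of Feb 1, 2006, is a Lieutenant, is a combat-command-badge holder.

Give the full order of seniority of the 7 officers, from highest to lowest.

Marchetti, Drummond, Brennan, Sato, Quinn, Ibarra, Tran

By grade: Marchetti and Drummond (Captain); then Brennan, Sato, Quinn, Ibarra and Tran (Lieutenant).
Marchetti and Drummond both have date of commissioning Aug 24, 2011, so the next rule applies.
Marchetti and Drummond are each not a combat-command-badge holder, so the next rule applies.
Among Marchetti and Drummond, by lineal number (higher first): Marchetti (828) before Drummond (655).
Among Brennan, Sato, Quinn, Ibarra and Tran, by date of commissioning (earlier first): Brennan (May 16, 2001) before Sato, Quinn, Ibarra and Tran (Feb 1, 2006).
Among Sato, Quinn, Ibarra and Tran, a combat-command-badge holder before not a combat-command-badge holder: Sato, Quinn and Ibarra (a combat-command-badge holder) before Tran (not a combat-command-badge holder).
Among Sato, Quinn and Ibarra, by lineal number (higher first): Sato (899) before Quinn (484) before Ibarra (184).
Full order: Marchetti, Drummond, Brennan, Sato, Quinn, Ibarra, Tran.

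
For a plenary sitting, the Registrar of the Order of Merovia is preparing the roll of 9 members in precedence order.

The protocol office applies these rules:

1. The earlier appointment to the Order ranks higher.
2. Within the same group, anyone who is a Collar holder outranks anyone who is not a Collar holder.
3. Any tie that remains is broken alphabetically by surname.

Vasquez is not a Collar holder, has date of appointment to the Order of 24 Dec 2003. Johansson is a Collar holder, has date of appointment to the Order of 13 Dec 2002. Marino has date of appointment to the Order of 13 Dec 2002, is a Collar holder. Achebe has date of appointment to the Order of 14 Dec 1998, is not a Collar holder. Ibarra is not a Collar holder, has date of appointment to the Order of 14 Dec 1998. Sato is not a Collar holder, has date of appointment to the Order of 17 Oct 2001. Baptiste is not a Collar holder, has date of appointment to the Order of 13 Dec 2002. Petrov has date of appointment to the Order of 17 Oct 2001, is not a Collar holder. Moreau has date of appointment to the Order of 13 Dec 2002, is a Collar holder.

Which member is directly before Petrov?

By date of appointment to the Order (earlier first): Achebe and Ibarra (both 14 Dec 1998); then Petrov and Sato (both 17 Oct 2001); then Johansson, Marino, Moreau and Baptiste (each 13 Dec 2002); then Vasquez (24 Dec 2003).
Achebe and Ibarra are each not a Collar holder, so the next rule applies.
Among Achebe and Ibarra, alphabetically by surname: Achebe before Ibarra.
Petrov and Sato are each not a Collar holder, so the next rule applies.
Among Petrov and Sato, alphabetically by surname: Petrov before Sato.
Among Johansson, Marino, Moreau and Baptiste, a Collar holder before not a Collar holder: Johansson, Marino and Moreau (a Collar holder) before Baptiste (not a Collar holder).
Among Johansson, Marino and Moreau, alphabetically by surname: Johansson before Marino before Moreau.
Order: Achebe, Ibarra, Petrov, Sato, Johansson, Marino, Moreau, Baptiste, Vasquez.

Ibarra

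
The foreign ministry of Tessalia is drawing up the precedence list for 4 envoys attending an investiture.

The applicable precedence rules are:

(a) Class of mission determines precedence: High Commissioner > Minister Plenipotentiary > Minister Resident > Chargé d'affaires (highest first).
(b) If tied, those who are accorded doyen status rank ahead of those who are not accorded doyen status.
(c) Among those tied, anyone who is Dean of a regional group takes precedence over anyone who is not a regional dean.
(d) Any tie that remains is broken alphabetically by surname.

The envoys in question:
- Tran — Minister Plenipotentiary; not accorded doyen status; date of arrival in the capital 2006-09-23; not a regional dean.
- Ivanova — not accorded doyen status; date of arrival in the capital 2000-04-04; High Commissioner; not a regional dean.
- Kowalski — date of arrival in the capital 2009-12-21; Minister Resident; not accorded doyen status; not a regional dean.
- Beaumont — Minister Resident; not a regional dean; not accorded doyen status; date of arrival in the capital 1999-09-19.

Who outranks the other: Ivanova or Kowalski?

Ivanova

By class of mission: Ivanova (High Commissioner); then Tran (Minister Plenipotentiary); then Beaumont and Kowalski (Minister Resident).
Beaumont and Kowalski are each not accorded doyen status, so the next rule applies.
Beaumont and Kowalski are each not a regional dean, so the next rule applies.
Among Beaumont and Kowalski, alphabetically by surname: Beaumont before Kowalski.
So Ivanova takes precedence.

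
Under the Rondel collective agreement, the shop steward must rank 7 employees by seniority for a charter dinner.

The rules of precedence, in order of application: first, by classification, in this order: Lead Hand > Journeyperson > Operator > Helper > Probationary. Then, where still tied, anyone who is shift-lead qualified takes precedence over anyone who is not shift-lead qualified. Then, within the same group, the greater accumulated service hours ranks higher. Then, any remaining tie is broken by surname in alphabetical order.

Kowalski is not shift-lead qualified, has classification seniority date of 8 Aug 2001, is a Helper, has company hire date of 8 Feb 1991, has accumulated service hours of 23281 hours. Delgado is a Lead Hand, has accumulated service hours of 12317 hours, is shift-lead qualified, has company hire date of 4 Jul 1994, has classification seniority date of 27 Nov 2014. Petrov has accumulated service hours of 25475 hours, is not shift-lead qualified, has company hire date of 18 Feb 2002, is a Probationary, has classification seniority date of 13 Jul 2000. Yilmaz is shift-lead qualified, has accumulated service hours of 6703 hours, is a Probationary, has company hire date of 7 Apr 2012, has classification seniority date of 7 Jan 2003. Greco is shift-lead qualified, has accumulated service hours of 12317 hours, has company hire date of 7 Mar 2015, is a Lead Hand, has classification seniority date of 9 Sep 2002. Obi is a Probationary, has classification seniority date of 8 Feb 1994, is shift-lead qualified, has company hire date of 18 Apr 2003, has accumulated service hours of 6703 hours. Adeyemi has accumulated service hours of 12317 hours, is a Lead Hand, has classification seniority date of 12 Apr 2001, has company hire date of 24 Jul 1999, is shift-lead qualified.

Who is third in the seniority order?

By classification: Adeyemi, Delgado and Greco (Lead Hand); then Kowalski (Helper); then Obi, Yilmaz and Petrov (Probationary).
Adeyemi, Delgado and Greco are each shift-lead qualified, so the next rule applies.
Adeyemi, Delgado and Greco all have accumulated service hours 12317 hours, so the next rule applies.
Among Adeyemi, Delgado and Greco, alphabetically by surname: Adeyemi before Delgado before Greco.
Among Obi, Yilmaz and Petrov, shift-lead qualified before not shift-lead qualified: Obi and Yilmaz (shift-lead qualified) before Petrov (not shift-lead qualified).
Obi and Yilmaz both have accumulated service hours 6703 hours, so the next rule applies.
Among Obi and Yilmaz, alphabetically by surname: Obi before Yilmaz.
Order: Adeyemi, Delgado, Greco, Kowalski, Obi, Yilmaz, Petrov.

Greco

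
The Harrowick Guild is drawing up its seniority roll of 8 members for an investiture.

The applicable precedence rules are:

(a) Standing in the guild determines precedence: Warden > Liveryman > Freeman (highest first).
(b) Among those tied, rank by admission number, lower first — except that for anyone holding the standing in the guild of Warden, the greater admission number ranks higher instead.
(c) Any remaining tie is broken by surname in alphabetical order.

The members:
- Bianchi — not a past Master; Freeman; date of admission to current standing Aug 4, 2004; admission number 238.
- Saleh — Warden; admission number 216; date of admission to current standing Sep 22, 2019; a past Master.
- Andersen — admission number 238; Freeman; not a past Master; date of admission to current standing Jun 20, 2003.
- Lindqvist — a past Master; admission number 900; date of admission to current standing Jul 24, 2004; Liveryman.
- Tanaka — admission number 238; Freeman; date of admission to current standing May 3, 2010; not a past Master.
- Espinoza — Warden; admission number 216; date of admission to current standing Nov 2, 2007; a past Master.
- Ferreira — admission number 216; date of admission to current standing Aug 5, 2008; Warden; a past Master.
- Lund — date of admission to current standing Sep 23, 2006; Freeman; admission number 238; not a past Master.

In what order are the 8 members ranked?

Espinoza, Ferreira, Saleh, Lindqvist, Andersen, Bianchi, Lund, Tanaka

By standing in the guild: Espinoza, Ferreira and Saleh (Warden); then Lindqvist (Liveryman); then Andersen, Bianchi, Lund and Tanaka (Freeman).
Espinoza, Ferreira and Saleh all have admission number 216, so the next rule applies.
Among Espinoza, Ferreira and Saleh, alphabetically by surname: Espinoza before Ferreira before Saleh.
Andersen, Bianchi, Lund and Tanaka all have admission number 238, so the next rule applies.
Among Andersen, Bianchi, Lund and Tanaka, alphabetically by surname: Andersen before Bianchi before Lund before Tanaka.
Full order: Espinoza, Ferreira, Saleh, Lindqvist, Andersen, Bianchi, Lund, Tanaka.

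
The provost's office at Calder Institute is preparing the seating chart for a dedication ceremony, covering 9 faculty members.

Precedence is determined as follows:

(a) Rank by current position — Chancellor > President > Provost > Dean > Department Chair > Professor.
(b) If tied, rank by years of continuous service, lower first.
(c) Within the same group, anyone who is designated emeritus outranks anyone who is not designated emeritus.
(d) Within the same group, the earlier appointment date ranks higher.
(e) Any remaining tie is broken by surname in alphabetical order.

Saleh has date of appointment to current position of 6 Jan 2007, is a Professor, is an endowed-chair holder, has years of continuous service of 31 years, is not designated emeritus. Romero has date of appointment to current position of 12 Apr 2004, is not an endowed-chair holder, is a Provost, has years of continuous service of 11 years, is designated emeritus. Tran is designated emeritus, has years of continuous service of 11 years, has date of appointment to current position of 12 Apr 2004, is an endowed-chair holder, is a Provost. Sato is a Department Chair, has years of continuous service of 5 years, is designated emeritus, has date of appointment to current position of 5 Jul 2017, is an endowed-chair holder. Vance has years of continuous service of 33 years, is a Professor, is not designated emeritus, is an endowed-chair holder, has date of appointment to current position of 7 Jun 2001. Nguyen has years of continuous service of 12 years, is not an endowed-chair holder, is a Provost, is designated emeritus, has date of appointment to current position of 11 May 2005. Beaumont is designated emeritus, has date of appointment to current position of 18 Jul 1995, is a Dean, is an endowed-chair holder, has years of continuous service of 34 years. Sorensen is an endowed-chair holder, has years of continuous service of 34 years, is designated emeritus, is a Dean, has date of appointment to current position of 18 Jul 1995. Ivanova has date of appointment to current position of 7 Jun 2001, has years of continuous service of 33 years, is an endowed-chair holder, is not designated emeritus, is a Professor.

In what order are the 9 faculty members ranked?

Romero, Tran, Nguyen, Beaumont, Sorensen, Sato, Saleh, Ivanova, Vance

By current position: Romero, Tran and Nguyen (Provost); then Beaumont and Sorensen (Dean); then Sato (Department Chair); then Saleh, Ivanova and Vance (Professor).
Among Romero, Tran and Nguyen, by years of continuous service (lower first): Romero and Tran (11 years) before Nguyen (12 years).
Romero and Tran are each designated emeritus, so the next rule applies.
Romero and Tran both have date of appointment to current position 12 Apr 2004, so the next rule applies.
Among Romero and Tran, alphabetically by surname: Romero before Tran.
Beaumont and Sorensen both have years of continuous service 34 years, so the next rule applies.
Beaumont and Sorensen are each designated emeritus, so the next rule applies.
Beaumont and Sorensen both have date of appointment to current position 18 Jul 1995, so the next rule applies.
Among Beaumont and Sorensen, alphabetically by surname: Beaumont before Sorensen.
Among Saleh, Ivanova and Vance, by years of continuous service (lower first): Saleh (31 years) before Ivanova and Vance (33 years).
Ivanova and Vance are each not designated emeritus, so the next rule applies.
Ivanova and Vance both have date of appointment to current position 7 Jun 2001, so the next rule applies.
Among Ivanova and Vance, alphabetically by surname: Ivanova before Vance.
Full order: Romero, Tran, Nguyen, Beaumont, Sorensen, Sato, Saleh, Ivanova, Vance.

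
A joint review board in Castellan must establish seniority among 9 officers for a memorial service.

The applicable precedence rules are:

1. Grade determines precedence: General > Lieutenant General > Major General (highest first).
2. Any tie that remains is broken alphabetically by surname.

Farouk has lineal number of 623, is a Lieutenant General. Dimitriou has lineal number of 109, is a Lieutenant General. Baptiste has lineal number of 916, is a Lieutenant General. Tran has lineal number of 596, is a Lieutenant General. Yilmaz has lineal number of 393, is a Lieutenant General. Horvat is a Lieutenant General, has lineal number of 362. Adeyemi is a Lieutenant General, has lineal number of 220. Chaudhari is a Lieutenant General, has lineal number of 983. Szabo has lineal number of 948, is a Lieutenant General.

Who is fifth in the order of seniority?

Farouk

By grade: Adeyemi, Baptiste, Chaudhari, Dimitriou, Farouk, Horvat, Szabo, Tran and Yilmaz (Lieutenant General).
Among Adeyemi, Baptiste, Chaudhari, Dimitriou, Farouk, Horvat, Szabo, Tran and Yilmaz, alphabetically by surname: Adeyemi before Baptiste before Chaudhari before Dimitriou before Farouk before Horvat before Szabo before Tran before Yilmaz.
Order: Adeyemi, Baptiste, Chaudhari, Dimitriou, Farouk, Horvat, Szabo, Tran, Yilmaz.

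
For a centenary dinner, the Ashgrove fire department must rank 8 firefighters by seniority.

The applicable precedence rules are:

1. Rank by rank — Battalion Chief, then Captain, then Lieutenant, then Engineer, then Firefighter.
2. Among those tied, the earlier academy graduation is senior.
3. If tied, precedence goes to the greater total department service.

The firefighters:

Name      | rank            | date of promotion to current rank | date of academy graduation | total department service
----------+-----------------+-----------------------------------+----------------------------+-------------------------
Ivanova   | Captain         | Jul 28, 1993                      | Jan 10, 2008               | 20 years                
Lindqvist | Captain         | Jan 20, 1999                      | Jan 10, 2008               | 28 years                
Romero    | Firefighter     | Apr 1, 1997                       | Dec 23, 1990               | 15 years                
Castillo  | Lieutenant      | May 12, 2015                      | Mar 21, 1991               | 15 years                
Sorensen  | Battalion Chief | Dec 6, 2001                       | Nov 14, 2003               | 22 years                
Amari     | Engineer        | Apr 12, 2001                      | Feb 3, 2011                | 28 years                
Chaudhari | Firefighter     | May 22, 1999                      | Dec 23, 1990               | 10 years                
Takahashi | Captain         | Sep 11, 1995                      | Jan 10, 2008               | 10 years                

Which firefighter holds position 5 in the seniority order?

Castillo

By rank: Sorensen (Battalion Chief); then Lindqvist, Ivanova and Takahashi (Captain); then Castillo (Lieutenant); then Amari (Engineer); then Romero and Chaudhari (Firefighter).
Lindqvist, Ivanova and Takahashi all have date of academy graduation Jan 10, 2008, so the next rule applies.
Among Lindqvist, Ivanova and Takahashi, by total department service (higher first): Lindqvist (28 years) before Ivanova (20 years) before Takahashi (10 years).
Romero and Chaudhari both have date of academy graduation Dec 23, 1990, so the next rule applies.
Among Romero and Chaudhari, by total department service (higher first): Romero (15 years) before Chaudhari (10 years).
Order: Sorensen, Lindqvist, Ivanova, Takahashi, Castillo, Amari, Romero, Chaudhari.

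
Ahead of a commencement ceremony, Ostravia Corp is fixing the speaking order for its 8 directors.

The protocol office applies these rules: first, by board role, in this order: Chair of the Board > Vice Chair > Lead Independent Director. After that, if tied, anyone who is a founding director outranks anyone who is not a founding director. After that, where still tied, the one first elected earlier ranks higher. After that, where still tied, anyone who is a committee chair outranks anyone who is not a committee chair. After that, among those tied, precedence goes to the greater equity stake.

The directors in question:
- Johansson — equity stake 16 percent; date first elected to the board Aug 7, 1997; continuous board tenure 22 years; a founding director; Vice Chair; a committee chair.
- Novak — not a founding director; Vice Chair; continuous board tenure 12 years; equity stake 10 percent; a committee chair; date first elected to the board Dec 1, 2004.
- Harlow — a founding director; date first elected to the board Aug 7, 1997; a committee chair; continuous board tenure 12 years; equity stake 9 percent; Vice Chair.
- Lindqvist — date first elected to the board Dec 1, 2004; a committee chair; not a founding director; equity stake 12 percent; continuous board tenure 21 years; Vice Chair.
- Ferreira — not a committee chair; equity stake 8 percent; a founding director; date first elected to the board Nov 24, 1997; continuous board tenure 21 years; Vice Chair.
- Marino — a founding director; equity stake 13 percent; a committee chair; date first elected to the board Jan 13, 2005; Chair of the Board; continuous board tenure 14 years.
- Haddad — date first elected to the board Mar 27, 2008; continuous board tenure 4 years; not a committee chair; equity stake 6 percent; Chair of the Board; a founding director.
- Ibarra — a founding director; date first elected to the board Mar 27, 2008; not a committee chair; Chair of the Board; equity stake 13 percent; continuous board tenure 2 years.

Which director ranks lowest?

By board role: Marino, Ibarra and Haddad (Chair of the Board); then Johansson, Harlow, Ferreira, Lindqvist and Novak (Vice Chair).
Marino, Ibarra and Haddad are each a founding director, so the next rule applies.
Among Marino, Ibarra and Haddad, by date first elected to the board (earlier first): Marino (Jan 13, 2005) before Ibarra and Haddad (Mar 27, 2008).
Ibarra and Haddad are each not a committee chair, so the next rule applies.
Among Ibarra and Haddad, by equity stake (higher first): Ibarra (13 percent) before Haddad (6 percent).
Among Johansson, Harlow, Ferreira, Lindqvist and Novak, a founding director before not a founding director: Johansson, Harlow and Ferreira (a founding director) before Lindqvist and Novak (not a founding director).
Among Johansson, Harlow and Ferreira, by date first elected to the board (earlier first): Johansson and Harlow (Aug 7, 1997) before Ferreira (Nov 24, 1997).
Johansson and Harlow are each a committee chair, so the next rule applies.
Among Johansson and Harlow, by equity stake (higher first): Johansson (16 percent) before Harlow (9 percent).
Lindqvist and Novak both have date first elected to the board Dec 1, 2004, so the next rule applies.
Lindqvist and Novak are each a committee chair, so the next rule applies.
Among Lindqvist and Novak, by equity stake (higher first): Lindqvist (12 percent) before Novak (10 percent).
Order: Marino, Ibarra, Haddad, Johansson, Harlow, Ferreira, Lindqvist, Novak.

Novak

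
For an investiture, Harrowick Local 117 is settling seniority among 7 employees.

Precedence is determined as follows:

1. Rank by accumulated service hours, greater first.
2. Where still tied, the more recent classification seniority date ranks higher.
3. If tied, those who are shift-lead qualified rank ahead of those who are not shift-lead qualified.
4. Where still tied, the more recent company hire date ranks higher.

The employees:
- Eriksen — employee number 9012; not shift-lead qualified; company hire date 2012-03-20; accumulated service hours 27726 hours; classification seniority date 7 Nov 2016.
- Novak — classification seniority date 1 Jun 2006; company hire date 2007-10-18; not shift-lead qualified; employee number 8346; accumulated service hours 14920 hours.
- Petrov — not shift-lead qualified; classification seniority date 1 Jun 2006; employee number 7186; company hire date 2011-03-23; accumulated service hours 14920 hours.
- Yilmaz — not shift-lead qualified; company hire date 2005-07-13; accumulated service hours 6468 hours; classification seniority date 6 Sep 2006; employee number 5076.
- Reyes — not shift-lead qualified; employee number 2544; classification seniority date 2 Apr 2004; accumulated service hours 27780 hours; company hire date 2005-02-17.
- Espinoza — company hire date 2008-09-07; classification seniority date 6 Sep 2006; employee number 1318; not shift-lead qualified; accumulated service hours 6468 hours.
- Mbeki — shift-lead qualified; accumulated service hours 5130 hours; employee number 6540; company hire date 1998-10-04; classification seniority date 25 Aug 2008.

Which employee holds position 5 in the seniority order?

By accumulated service hours (higher first): Reyes (27780 hours); then Eriksen (27726 hours); then Petrov and Novak (both 14920 hours); then Espinoza and Yilmaz (both 6468 hours); then Mbeki (5130 hours).
Petrov and Novak both have classification seniority date 1 Jun 2006, so the next rule applies.
Petrov and Novak are each not shift-lead qualified, so the next rule applies.
Among Petrov and Novak, by company hire date (later first): Petrov (2011-03-23) before Novak (2007-10-18).
Espinoza and Yilmaz both have classification seniority date 6 Sep 2006, so the next rule applies.
Espinoza and Yilmaz are each not shift-lead qualified, so the next rule applies.
Among Espinoza and Yilmaz, by company hire date (later first): Espinoza (2008-09-07) before Yilmaz (2005-07-13).
Order: Reyes, Eriksen, Petrov, Novak, Espinoza, Yilmaz, Mbeki.

Espinoza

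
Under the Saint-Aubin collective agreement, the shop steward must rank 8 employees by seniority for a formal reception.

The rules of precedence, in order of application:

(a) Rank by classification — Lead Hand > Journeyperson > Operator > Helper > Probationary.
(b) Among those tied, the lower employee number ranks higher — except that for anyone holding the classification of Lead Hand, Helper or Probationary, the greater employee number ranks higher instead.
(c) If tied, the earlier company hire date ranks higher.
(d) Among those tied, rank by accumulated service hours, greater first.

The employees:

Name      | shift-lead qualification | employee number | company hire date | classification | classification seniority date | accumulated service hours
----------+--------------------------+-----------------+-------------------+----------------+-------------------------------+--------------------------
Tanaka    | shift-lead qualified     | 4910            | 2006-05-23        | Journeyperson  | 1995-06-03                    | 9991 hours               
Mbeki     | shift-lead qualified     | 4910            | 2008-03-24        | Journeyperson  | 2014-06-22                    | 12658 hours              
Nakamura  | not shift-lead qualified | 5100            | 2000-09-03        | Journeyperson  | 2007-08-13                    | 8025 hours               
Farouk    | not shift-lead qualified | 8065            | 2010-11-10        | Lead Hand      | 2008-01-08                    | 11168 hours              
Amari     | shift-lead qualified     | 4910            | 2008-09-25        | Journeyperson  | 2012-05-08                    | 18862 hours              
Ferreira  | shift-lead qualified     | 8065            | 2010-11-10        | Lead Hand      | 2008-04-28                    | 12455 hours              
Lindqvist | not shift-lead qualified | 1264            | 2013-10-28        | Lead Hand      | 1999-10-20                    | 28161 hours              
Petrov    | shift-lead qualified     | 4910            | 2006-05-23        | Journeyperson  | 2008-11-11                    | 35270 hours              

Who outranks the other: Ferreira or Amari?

By classification: Ferreira, Farouk and Lindqvist (Lead Hand); then Petrov, Tanaka, Mbeki, Amari and Nakamura (Journeyperson).
Among Ferreira, Farouk and Lindqvist, by employee number (higher first) (reversed rule for this group): Ferreira and Farouk (8065) before Lindqvist (1264).
Ferreira and Farouk both have company hire date 2010-11-10, so the next rule applies.
Among Ferreira and Farouk, by accumulated service hours (higher first): Ferreira (12455 hours) before Farouk (11168 hours).
Among Petrov, Tanaka, Mbeki, Amari and Nakamura, by employee number (lower first): Petrov, Tanaka, Mbeki and Amari (4910) before Nakamura (5100).
Among Petrov, Tanaka, Mbeki and Amari, by company hire date (earlier first): Petrov and Tanaka (2006-05-23) before Mbeki (2008-03-24) before Amari (2008-09-25).
Among Petrov and Tanaka, by accumulated service hours (higher first): Petrov (35270 hours) before Tanaka (9991 hours).
So Ferreira takes precedence.

Ferreira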